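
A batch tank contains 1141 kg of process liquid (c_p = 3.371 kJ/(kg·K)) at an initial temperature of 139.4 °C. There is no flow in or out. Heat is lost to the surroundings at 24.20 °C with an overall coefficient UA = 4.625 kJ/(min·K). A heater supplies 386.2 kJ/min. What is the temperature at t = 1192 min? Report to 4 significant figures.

115.3 °C

Lumped-capacitance energy balance: M c_p dT/dt = UA(T_amb − T) + Q̇.
dT/dt = (T_ss − T)/τ with T_ss = T_amb + Q̇/UA = 24.20 + 386.2/4.625 = 107.703 °C, τ = M c_p/UA = 1141·3.371/4.625 = 831.635 min.
Integrating: T(t) = T_ss + (T₀ − T_ss) e^(−t/τ).
T(1192) = 107.703 + (31.6973)·0.238515 = 115.263 °C.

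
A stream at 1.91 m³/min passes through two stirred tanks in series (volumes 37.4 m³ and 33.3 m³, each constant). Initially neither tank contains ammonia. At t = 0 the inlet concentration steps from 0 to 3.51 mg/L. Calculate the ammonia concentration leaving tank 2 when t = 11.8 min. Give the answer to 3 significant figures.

Each tank obeys Vᵢ dCᵢ/dt = Q(Cᵢ₋₁ − Cᵢ), so τᵢ = Vᵢ/Q.
τ₁ = 37.4/1.91 = 19.581 min; τ₂ = 33.3/1.91 = 17.435 min.
Tank 1: C₁ = C_in(1 − e^(−t/τ₁)). Tank 2 (τ₁ ≠ τ₂): C₂ = C_in[1 − (τ₁ e^(−t/τ₁) − τ₂ e^(−t/τ₂))/(τ₁ − τ₂)].
At t = 11.8: e^(−t/τ₁) = 0.54738, e^(−t/τ₂) = 0.50823.
C₂ = 3.51·[1 − (19.581·0.54738 − 17.435·0.50823)/(2.1466)] = 3.51·0.13471 = 0.47281 mg/L.

0.473 mg/L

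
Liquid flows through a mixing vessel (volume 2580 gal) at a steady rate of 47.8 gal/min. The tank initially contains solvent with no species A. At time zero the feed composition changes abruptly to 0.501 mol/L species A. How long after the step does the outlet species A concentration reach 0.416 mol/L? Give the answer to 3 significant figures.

Mass balance on the solute (V constant): V dC/dt = Q(C_in − C), so τ = V/Q = 53.975 min.
C(t) = C_in + (C₀ − C_in) e^(−t/τ). Set C = 0.416 and solve for t:
e^(−t/τ) = (C − C_in)/(C₀ − C_in) = (0.416 − 0.501)/(0 − 0.501) = 0.16966
t = −τ ln(…) = 53.975 × 1.7740 = 95.749 min.

95.7 min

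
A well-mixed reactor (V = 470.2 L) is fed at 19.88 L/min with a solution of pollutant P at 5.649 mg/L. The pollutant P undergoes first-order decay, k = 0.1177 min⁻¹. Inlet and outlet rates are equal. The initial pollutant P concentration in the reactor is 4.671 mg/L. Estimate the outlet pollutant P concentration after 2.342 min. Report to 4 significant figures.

Species balance: V dC/dt = Q C_in − Q C − k V C.
dC/dt = (Q/V) C_in − (Q/V + k) C; effective rate a = Q/V + k = 0.0422799 + 0.1177 = 0.159980 min⁻¹.
C_ss = Q C_in/(Q + kV) = 1.49293 mg/L; C(t) = C_ss + (C₀ − C_ss) e^(−a t).
C(2.342) = 1.49293 + (3.17807)·e^(−0.159980·2.342) = 1.49293 + (3.17807)·0.687514 = 3.67790 mg/L.

3.678 mg/L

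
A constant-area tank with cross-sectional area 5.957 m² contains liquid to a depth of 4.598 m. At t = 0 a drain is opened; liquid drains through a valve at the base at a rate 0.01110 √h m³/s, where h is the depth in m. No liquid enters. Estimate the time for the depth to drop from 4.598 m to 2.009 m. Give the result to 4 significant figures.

Volume balance on the tank: A dh/dt = −0.01110 √h.
Separate and integrate: 2(√h − √h₀) = −(0.01110/A) t.
t = 2A(√h₀ − √h)/0.01110 = 2·5.957·(√4.598 − √2.009)/0.01110
  = 11.9140 × (2.14429 − 1.41739) / 0.01110 = 780.209 s.

780.2 s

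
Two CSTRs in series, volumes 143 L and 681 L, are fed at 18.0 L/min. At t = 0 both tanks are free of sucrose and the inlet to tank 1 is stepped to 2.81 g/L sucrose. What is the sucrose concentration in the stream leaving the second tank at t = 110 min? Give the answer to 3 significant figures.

2.62 g/L

Time constants: τᵢ = Vᵢ/Q for each well-mixed tank.
τ₁ = 143/18.0 = 7.9444 min; τ₂ = 681/18.0 = 37.833 min.
Solving the cascade with C₁(0)=C₂(0)=0 gives C₂(t) = C_in[1 − (τ₁ e^(−t/τ₁) − τ₂ e^(−t/τ₂))/(τ₁ − τ₂)].
At t = 110: e^(−t/τ₁) = 9.6982e-07, e^(−t/τ₂) = 0.054613.
C₂ = 2.81·[1 − (7.9444·9.6982e-07 − 37.833·0.054613)/(-29.889)] = 2.81·0.93087 = 2.6157 g/L.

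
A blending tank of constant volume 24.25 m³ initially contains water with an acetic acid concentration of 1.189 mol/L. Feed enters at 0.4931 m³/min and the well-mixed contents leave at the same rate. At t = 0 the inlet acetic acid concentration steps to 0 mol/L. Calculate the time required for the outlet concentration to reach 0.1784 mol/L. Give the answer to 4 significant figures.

Species balance: V dC/dt = Q(C_in − C) ⇒ τ = V/Q = 49.1787 min.
C(t) = C_in + (C₀ − C_in) e^(−t/τ). Set C = 0.1784 and solve for t:
e^(−t/τ) = (C − C_in)/(C₀ − C_in) = (0.1784 − 0)/(1.189 − 0) = 0.150042
t = −τ ln(…) = 49.1787 × 1.89684 = 93.2840 min.

93.28 min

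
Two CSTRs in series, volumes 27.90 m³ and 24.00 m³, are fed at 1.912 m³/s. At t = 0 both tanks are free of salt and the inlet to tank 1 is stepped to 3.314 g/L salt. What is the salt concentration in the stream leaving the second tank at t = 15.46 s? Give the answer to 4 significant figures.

1.047 g/L

Species balance on tank i: dCᵢ/dt = (Cᵢ₋₁ − Cᵢ)/τᵢ with τᵢ = Vᵢ/Q.
τ₁ = 27.90/1.912 = 14.5921 s; τ₂ = 24.00/1.912 = 12.5523 s.
Solving the cascade with C₁(0)=C₂(0)=0 gives C₂(t) = C_in[1 − (τ₁ e^(−t/τ₁) − τ₂ e^(−t/τ₂))/(τ₁ − τ₂)].
At t = 15.46: e^(−t/τ₁) = 0.346636, e^(−t/τ₂) = 0.291812.
C₂ = 3.314·[1 − (14.5921·0.346636 − 12.5523·0.291812)/(2.03975)] = 3.314·0.315986 = 1.04718 g/L.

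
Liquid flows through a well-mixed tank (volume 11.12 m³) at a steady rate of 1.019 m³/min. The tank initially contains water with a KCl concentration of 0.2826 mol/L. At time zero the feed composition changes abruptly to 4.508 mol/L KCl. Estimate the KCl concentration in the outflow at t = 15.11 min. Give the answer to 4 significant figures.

3.450 mol/L

Mass balance on the solute (V constant): V dC/dt = Q(C_in − C).
Rewrite as dC/dt + C/τ = C_in/τ, τ = V/Q = 10.9127 min.
This is linear first-order; C(t) = C_in + (C₀ − C_in) e^(−t/τ).
C(15.11) = 4.508 + (0.2826 − 4.508)·e^(−15.11/10.9127) = 4.508 + (-4.22540)·0.250416 = 3.44989 mol/L.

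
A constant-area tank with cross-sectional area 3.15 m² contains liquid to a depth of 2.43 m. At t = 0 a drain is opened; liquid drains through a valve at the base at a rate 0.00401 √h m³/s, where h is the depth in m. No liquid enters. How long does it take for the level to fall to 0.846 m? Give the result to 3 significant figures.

A dh/dt = −Q_out = −0.00401 √h.
∫ h^(−1/2) dh = −(0.00401/A) ∫ dt, giving 2√h = 2√h₀ − (0.00401/A) t.
t = 2A(√h₀ − √h)/0.00401 = 2·3.15·(√2.43 − √0.846)/0.00401
  = 6.3000 × (1.5588 − 0.91978) / 0.00401 = 1004.0 s.

1000 s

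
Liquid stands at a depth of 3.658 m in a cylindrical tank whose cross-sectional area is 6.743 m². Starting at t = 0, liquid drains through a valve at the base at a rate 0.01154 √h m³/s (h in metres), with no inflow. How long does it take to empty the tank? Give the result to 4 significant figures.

Mass balance (ρ constant): A dh/dt = −0.01154 √h.
Separate and integrate: 2(√h − √h₀) = −(0.01154/A) t.
Set h = 0: 2√h₀ = (0.01154/A) t_empty ⇒ t_empty = 2A√h₀/0.01154.
t_empty = 2·6.743·√3.658/0.01154 = 13.4860·1.91259/0.01154 = 2235.11 s.

2235 s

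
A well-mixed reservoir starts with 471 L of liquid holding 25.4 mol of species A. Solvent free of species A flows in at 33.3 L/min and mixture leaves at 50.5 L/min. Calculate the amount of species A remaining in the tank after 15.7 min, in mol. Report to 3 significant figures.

Let m(t) be the amount of species A. Volume: V(t) = V₀ + (Q_in − Q_out) t = 471 − 17.200 t; V(15.7) = 200.96 L.
No species A enters, so dm/dt = −Q_out · (m/V).
Separate: dm/m = −Q_out dt/V(t) ⇒ ln(m/m₀) = −(Q_out/(Q_in−Q_out)) ln(V/V₀).
m = m₀ (V₀/V)^(Q_out/(Q_in−Q_out)) = 25.4 × (471/200.96)^(-2.9360) = 2.0833 mol.

2.08 mol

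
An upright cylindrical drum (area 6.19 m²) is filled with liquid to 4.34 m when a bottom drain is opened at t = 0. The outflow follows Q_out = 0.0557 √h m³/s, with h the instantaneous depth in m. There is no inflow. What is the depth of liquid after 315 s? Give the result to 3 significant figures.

With no inflow, A dh/dt = −0.0557 √h.
This is separable: 2 d(√h)/dt = −0.0557/A, so √h = √h₀ − (0.0557/(2A)) t.
√h = √4.34 − 0.0557·315/(2·6.19) = 2.0833 − 1.4172 = 0.66602.
h = 0.66602² = 0.44358 m.

0.444 m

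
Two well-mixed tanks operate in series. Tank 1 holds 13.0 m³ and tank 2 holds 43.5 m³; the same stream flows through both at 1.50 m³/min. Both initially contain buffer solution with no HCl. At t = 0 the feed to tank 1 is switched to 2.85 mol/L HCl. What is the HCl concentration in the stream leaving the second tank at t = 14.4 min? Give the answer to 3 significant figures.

0.607 mol/L

Each tank obeys Vᵢ dCᵢ/dt = Q(Cᵢ₋₁ − Cᵢ), so τᵢ = Vᵢ/Q.
τ₁ = 13.0/1.50 = 8.6667 min; τ₂ = 43.5/1.50 = 29.000 min.
Solving the cascade with C₁(0)=C₂(0)=0 gives C₂(t) = C_in[1 − (τ₁ e^(−t/τ₁) − τ₂ e^(−t/τ₂))/(τ₁ − τ₂)].
At t = 14.4: e^(−t/τ₁) = 0.18985, e^(−t/τ₂) = 0.60863.
C₂ = 2.85·[1 − (8.6667·0.18985 − 29.000·0.60863)/(-20.333)] = 2.85·0.21288 = 0.60670 mol/L.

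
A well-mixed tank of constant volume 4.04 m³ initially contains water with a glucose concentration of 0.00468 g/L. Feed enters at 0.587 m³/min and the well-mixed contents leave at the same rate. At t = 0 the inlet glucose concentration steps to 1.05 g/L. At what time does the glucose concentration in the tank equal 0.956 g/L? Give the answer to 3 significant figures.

16.6 min

Species balance: V dC/dt = Q(C_in − C) ⇒ τ = V/Q = 6.8825 min.
C(t) = C_in + (C₀ − C_in) e^(−t/τ). Set C = 0.956 and solve for t:
e^(−t/τ) = (C − C_in)/(C₀ − C_in) = (0.956 − 1.05)/(0.00468 − 1.05) = 0.089925
t = −τ ln(…) = 6.8825 × 2.4088 = 16.578 min.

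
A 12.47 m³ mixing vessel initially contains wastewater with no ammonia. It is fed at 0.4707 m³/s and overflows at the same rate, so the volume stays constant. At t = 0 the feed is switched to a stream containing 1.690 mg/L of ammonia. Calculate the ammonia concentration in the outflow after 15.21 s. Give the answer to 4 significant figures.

0.7382 mg/L

Accumulation = in − out for the solute gives V dC/dt = Q(C_in − C).
So dC/dt = (C_in − C)/τ with τ = V/Q = 12.47/0.4707 = 26.4925 s.
This is linear first-order; C(t) = C_in + (C₀ − C_in) e^(−t/τ).
C(15.21) = 1.690 + (0 − 1.690)·e^(−15.21/26.4925) = 1.690 + (-1.69000)·0.563197 = 0.738197 mg/L.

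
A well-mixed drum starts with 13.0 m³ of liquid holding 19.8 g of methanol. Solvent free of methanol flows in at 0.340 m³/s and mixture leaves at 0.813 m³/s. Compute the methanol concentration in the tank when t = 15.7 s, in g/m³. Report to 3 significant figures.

0.829 g/m³

Let m(t) be the amount of methanol. Volume: V(t) = V₀ + (Q_in − Q_out) t = 13.0 − 0.47300 t; V(15.7) = 5.5739 m³.
Species balance (pure solvent in): dm/dt = −Q_out · m/V(t).
dm/m = −Q_out dt/(V₀ − 0.47300 t); integrating gives ln(m/m₀) = −(Q_out/(Q_in−Q_out)) ln(V/V₀).
m = m₀ (V₀/V)^(Q_out/(Q_in−Q_out)) = 19.8 × (13.0/5.5739)^(-1.7188) = 4.6186 g.
C = m/V = 4.6186/5.5739 = 0.82861 g/m³.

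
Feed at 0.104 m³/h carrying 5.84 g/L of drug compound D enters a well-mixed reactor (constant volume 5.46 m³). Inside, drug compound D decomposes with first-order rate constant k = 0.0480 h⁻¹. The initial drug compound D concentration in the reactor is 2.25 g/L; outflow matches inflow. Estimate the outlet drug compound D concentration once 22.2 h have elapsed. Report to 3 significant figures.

V dC/dt = Q(C_in − C) − k V C.
This is linear with rate a = Q/V + k = 0.067048 h⁻¹.
C_ss = Q C_in/(Q + kV) = 1.6591 g/L; C(t) = C_ss + (C₀ − C_ss) e^(−a t).
C(22.2) = 1.6591 + (0.59091)·e^(−0.067048·22.2) = 1.6591 + (0.59091)·0.22572 = 1.7925 g/L.

1.79 g/L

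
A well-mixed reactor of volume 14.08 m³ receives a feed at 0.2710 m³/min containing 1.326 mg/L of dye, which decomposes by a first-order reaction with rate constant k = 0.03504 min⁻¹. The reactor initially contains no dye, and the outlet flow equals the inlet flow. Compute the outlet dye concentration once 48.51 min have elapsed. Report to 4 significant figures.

0.4364 mg/L

Accumulation = in − out − consumed: V dC/dt = Q C_in − Q C − k V C.
This is linear with rate a = Q/V + k = 0.0542872 min⁻¹.
C_ss = Q C_in/(Q + kV) = 0.470125 mg/L; C(t) = C_ss + (C₀ − C_ss) e^(−a t).
C(48.51) = 0.470125 + (-0.470125)·e^(−0.0542872·48.51) = 0.470125 + (-0.470125)·0.0718288 = 0.436356 mg/L.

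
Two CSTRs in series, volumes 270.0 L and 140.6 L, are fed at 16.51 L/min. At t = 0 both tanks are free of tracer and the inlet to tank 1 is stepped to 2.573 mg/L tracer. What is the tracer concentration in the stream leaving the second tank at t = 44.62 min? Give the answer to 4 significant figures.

2.237 mg/L

Each tank obeys Vᵢ dCᵢ/dt = Q(Cᵢ₋₁ − Cᵢ), so τᵢ = Vᵢ/Q.
τ₁ = 270.0/16.51 = 16.3537 min; τ₂ = 140.6/16.51 = 8.51605 min.
Tank 1: C₁ = C_in(1 − e^(−t/τ₁)). Tank 2 (τ₁ ≠ τ₂): C₂ = C_in[1 − (τ₁ e^(−t/τ₁) − τ₂ e^(−t/τ₂))/(τ₁ − τ₂)].
At t = 44.62: e^(−t/τ₁) = 0.0653217, e^(−t/τ₂) = 0.00530281.
C₂ = 2.573·[1 − (16.3537·0.0653217 − 8.51605·0.00530281)/(7.83767)] = 2.573·0.869464 = 2.23713 mg/L.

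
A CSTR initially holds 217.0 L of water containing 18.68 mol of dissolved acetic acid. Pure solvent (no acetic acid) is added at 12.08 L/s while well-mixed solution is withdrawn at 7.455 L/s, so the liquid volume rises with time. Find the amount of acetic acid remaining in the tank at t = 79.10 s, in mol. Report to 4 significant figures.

Total volume: dV/dt = Q_in − Q_out = 4.62500 L/s, so V(t) = 217.0 + 4.62500 t and V(79.10) = 582.837 L.
No acetic acid enters, so dm/dt = −Q_out · (m/V).
dm/m = −Q_out dt/(V₀ + 4.62500 t); integrating gives ln(m/m₀) = −(Q_out/(Q_in−Q_out)) ln(V/V₀).
m = m₀ (V₀/V)^(Q_out/(Q_in−Q_out)) = 18.68 × (217.0/582.837)^(1.61189) = 3.79956 mol.

3.800 mol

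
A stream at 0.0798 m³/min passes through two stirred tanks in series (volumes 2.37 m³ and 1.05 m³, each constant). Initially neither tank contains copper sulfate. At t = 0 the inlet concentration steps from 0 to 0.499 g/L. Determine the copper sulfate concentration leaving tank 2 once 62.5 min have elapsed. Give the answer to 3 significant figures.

Species balance on tank i: dCᵢ/dt = (Cᵢ₋₁ − Cᵢ)/τᵢ with τᵢ = Vᵢ/Q.
τ₁ = 2.37/0.0798 = 29.699 min; τ₂ = 1.05/0.0798 = 13.158 min.
Tank 1: C₁ = C_in(1 − e^(−t/τ₁)). Tank 2 (τ₁ ≠ τ₂): C₂ = C_in[1 − (τ₁ e^(−t/τ₁) − τ₂ e^(−t/τ₂))/(τ₁ − τ₂)].
At t = 62.5: e^(−t/τ₁) = 0.12192, e^(−t/τ₂) = 0.0086517.
C₂ = 0.499·[1 − (29.699·0.12192 − 13.158·0.0086517)/(16.541)] = 0.499·0.78799 = 0.39321 g/L.

0.393 g/L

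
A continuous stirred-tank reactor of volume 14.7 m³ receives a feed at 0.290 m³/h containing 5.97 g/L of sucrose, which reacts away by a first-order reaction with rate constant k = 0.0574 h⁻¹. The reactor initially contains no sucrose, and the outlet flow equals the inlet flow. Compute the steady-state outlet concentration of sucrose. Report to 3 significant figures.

1.53 g/L

V dC/dt = Q(C_in − C) − k V C.
Steady state (dC/dt = 0): C_ss = Q C_in/(Q + kV) = C_in/(1 + kV/Q).
C_ss = 0.290·5.97/(0.290 + 0.0574·14.7) = 1.7313/1.1338 = 1.5270 g/L.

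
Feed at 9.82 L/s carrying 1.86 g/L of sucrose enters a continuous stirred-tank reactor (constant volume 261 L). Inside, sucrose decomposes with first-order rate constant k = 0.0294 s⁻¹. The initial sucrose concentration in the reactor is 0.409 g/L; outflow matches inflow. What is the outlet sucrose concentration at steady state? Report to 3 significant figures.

1.04 g/L

Accumulation = in − out − consumed: V dC/dt = Q C_in − Q C − k V C.
Steady state (dC/dt = 0): C_ss = Q C_in/(Q + kV) = C_in/(1 + kV/Q).
C_ss = 9.82·1.86/(9.82 + 0.0294·261) = 18.265/17.493 = 1.0441 g/L.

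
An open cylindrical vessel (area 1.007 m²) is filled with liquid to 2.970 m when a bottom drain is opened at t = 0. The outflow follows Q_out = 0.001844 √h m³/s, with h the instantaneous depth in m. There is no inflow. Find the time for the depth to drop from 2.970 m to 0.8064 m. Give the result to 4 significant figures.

With no inflow, A dh/dt = −0.001844 √h.
Separate and integrate: 2(√h − √h₀) = −(0.001844/A) t.
t = 2A(√h₀ − √h)/0.001844 = 2·1.007·(√2.970 − √0.8064)/0.001844
  = 2.01400 × (1.72337 − 0.897998) / 0.001844 = 901.463 s.

901.5 s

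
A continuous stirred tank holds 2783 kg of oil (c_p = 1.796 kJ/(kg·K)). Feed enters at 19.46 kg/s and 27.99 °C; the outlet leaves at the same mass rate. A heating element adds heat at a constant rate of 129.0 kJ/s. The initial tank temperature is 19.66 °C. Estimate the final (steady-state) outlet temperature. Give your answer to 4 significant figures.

31.68 °C

M c_p dT/dt = ṁ c_p (T_in − T) + Q̇.
At steady state dT/dt = 0 ⇒ T_ss = T_in + Q̇/(ṁ c_p) = 27.99 + 129.0/(19.46·1.796) = 31.6810 °C.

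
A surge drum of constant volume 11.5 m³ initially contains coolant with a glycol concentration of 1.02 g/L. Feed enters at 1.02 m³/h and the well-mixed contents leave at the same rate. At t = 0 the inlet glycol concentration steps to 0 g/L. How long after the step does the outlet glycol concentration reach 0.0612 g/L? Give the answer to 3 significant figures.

Species balance: V dC/dt = Q(C_in − C) ⇒ τ = V/Q = 11.275 h.
C(t) = C_in + (C₀ − C_in) e^(−t/τ). Set C = 0.0612 and solve for t:
e^(−t/τ) = (C − C_in)/(C₀ − C_in) = (0.0612 − 0)/(1.02 − 0) = 0.060000
t = −τ ln(…) = 11.275 × 2.8134 = 31.720 h.

31.7 h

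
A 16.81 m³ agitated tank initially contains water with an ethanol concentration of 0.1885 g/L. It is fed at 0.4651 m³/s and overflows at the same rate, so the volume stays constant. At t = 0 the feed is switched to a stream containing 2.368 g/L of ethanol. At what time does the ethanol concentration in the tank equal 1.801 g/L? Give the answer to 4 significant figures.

48.67 s

Species balance on the tank: V dC/dt = Q(C_in − C), so τ = V/Q = 36.1428 s.
C(t) = C_in + (C₀ − C_in) e^(−t/τ). Set C = 1.801 and solve for t:
e^(−t/τ) = (C − C_in)/(C₀ − C_in) = (1.801 − 2.368)/(0.1885 − 2.368) = 0.260151
t = −τ ln(…) = 36.1428 × 1.34649 = 48.6659 s.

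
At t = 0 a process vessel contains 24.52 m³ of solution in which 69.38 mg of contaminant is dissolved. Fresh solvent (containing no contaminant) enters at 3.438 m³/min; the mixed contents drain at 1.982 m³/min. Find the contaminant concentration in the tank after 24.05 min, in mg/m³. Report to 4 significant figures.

0.3483 mg/m³

Let m(t) be the amount of contaminant. Volume: V(t) = V₀ + (Q_in − Q_out) t = 24.52 + 1.45600 t; V(24.05) = 59.5368 m³.
Species balance (pure solvent in): dm/dt = −Q_out · m/V(t).
dm/m = −Q_out dt/(V₀ + 1.45600 t); integrating gives ln(m/m₀) = −(Q_out/(Q_in−Q_out)) ln(V/V₀).
m = m₀ (V₀/V)^(Q_out/(Q_in−Q_out)) = 69.38 × (24.52/59.5368)^(1.36126) = 20.7390 mg.
C = m/V = 20.7390/59.5368 = 0.348339 mg/m³.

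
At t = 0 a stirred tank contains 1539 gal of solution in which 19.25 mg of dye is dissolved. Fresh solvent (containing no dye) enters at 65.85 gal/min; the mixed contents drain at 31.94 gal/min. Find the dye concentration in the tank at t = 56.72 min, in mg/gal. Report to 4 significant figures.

Total volume: dV/dt = Q_in − Q_out = 33.9100 gal/min, so V(t) = 1539 + 33.9100 t and V(56.72) = 3462.38 gal.
Species balance (pure solvent in): dm/dt = −Q_out · m/V(t).
Separate: dm/m = −Q_out dt/V(t) ⇒ ln(m/m₀) = −(Q_out/(Q_in−Q_out)) ln(V/V₀).
m = m₀ (V₀/V)^(Q_out/(Q_in−Q_out)) = 19.25 × (1539/3462.38)^(0.941905) = 8.96918 mg.
C = m/V = 8.96918/3462.38 = 0.00259047 mg/gal.

0.002590 mg/gal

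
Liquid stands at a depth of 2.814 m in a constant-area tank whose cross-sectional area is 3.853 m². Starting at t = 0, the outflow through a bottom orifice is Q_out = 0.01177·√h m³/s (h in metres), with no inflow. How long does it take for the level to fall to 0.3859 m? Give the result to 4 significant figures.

691.6 s

Accumulation of liquid (constant cross-section A): A dh/dt = −0.01177 √h.
∫ h^(−1/2) dh = −(0.01177/A) ∫ dt, giving 2√h = 2√h₀ − (0.01177/A) t.
t = 2A(√h₀ − √h)/0.01177 = 2·3.853·(√2.814 − √0.3859)/0.01177
  = 7.70600 × (1.67750 − 0.621208) / 0.01177 = 691.569 s.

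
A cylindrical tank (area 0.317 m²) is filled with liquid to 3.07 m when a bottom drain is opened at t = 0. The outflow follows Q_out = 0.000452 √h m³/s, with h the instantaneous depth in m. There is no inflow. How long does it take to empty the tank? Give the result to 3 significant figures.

2460 s

A dh/dt = −Q_out = −0.000452 √h.
∫ h^(−1/2) dh = −(0.000452/A) ∫ dt, giving 2√h = 2√h₀ − (0.000452/A) t.
Set h = 0: 2√h₀ = (0.000452/A) t_empty ⇒ t_empty = 2A√h₀/0.000452.
t_empty = 2·0.317·√3.07/0.000452 = 0.63400·1.7521/0.000452 = 2457.6 s.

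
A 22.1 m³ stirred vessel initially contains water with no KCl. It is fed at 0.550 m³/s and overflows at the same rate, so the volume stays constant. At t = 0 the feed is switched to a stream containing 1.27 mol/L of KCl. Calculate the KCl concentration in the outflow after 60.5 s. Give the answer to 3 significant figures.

Species balance on the tank: V dC/dt = Q(C_in − C).
So dC/dt = (C_in − C)/τ with τ = V/Q = 22.1/0.550 = 40.182 s.
Solution: C(t) = C_in + (C₀ − C_in) e^(−t/τ).
C(60.5) = 1.27 + (0 − 1.27)·e^(−60.5/40.182) = 1.27 + (-1.2700)·0.22187 = 0.98822 mol/L.

0.988 mol/L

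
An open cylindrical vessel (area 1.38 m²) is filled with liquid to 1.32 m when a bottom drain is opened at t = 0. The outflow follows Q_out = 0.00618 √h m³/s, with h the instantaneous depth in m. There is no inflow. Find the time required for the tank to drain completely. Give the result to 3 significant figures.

513 s

With no inflow, A dh/dt = −0.00618 √h.
This is separable: 2 d(√h)/dt = −0.00618/A, so √h = √h₀ − (0.00618/(2A)) t.
Tank is empty when √h = 0: t_empty = 2A√h₀/0.00618.
t_empty = 2·1.38·√1.32/0.00618 = 2.7600·1.1489/0.00618 = 513.11 s.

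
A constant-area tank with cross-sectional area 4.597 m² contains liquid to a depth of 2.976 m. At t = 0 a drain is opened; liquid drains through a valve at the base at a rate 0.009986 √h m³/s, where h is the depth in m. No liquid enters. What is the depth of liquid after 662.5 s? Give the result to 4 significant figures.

A dh/dt = −Q_out = −0.009986 √h.
This is separable: 2 d(√h)/dt = −0.009986/A, so √h = √h₀ − (0.009986/(2A)) t.
√h = √2.976 − 0.009986·662.5/(2·4.597) = 1.72511 − 0.719570 = 1.00554.
h = 1.00554² = 1.01111 m.

1.011 m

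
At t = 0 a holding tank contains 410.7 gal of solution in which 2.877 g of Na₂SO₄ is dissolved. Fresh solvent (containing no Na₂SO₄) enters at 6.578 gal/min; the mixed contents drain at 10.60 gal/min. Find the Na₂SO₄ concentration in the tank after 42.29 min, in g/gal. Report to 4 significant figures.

Let m(t) be the amount of Na₂SO₄. Volume: V(t) = V₀ + (Q_in − Q_out) t = 410.7 − 4.02200 t; V(42.29) = 240.610 gal.
Species balance (pure solvent in): dm/dt = −Q_out · m/V(t).
dm/m = −Q_out dt/(V₀ − 4.02200 t); integrating gives ln(m/m₀) = −(Q_out/(Q_in−Q_out)) ln(V/V₀).
m = m₀ (V₀/V)^(Q_out/(Q_in−Q_out)) = 2.877 × (410.7/240.610)^(-2.63550) = 0.702983 g.
C = m/V = 0.702983/240.610 = 0.00292167 g/gal.

0.002922 g/gal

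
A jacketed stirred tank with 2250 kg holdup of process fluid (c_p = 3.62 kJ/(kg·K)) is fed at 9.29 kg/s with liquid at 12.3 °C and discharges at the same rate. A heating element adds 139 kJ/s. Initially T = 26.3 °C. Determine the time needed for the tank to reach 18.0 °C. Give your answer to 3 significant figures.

446 s

M c_p dT/dt = ṁ c_p (T_in − T) + Q̇.
τ = M/ṁ = 242.20 s; T_ss = T_in + Q̇/(ṁ c_p) = 16.433 °C.
T(t) = T_ss + (T₀ − T_ss) e^(−t/τ). Set T = 18.0:
e^(−t/τ) = (18.0 − 16.433)/(26.3 − 16.433) = 0.15879
t = −242.20 · ln(0.15879) = 445.68 s.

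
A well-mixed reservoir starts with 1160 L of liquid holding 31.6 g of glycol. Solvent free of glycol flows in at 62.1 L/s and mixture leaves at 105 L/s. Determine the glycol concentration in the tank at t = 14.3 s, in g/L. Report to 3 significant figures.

0.00916 g/L

Total volume: dV/dt = Q_in − Q_out = -42.900 L/s, so V(t) = 1160 − 42.900 t and V(14.3) = 546.53 L.
Species balance (pure solvent in): dm/dt = −Q_out · m/V(t).
Separate: dm/m = −Q_out dt/V(t) ⇒ ln(m/m₀) = −(Q_out/(Q_in−Q_out)) ln(V/V₀).
m = m₀ (V₀/V)^(Q_out/(Q_in−Q_out)) = 31.6 × (1160/546.53)^(-2.4476) = 5.0086 g.
C = m/V = 5.0086/546.53 = 0.0091644 g/L.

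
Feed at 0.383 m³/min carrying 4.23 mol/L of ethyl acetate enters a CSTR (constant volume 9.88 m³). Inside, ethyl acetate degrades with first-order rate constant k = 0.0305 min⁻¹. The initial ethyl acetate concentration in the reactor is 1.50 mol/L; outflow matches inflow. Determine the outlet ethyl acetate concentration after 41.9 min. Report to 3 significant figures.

2.32 mol/L

V dC/dt = Q(C_in − C) − k V C.
This is linear with rate a = Q/V + k = 0.069265 min⁻¹.
C_ss = Q C_in/(Q + kV) = 2.3674 mol/L; C(t) = C_ss + (C₀ − C_ss) e^(−a t).
C(41.9) = 2.3674 + (-0.86738)·e^(−0.069265·41.9) = 2.3674 + (-0.86738)·0.054902 = 2.3198 mol/L.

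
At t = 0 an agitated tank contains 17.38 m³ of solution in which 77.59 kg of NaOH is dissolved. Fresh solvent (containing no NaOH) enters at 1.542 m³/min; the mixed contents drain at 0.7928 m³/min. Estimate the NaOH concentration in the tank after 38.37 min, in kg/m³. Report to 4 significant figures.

Total volume: dV/dt = Q_in − Q_out = 0.749200 m³/min, so V(t) = 17.38 + 0.749200 t and V(38.37) = 46.1268 m³.
Solute balance: dm/dt = 0 − Q_out C = −Q_out m/V(t).
dm/m = −Q_out dt/(V₀ + 0.749200 t); integrating gives ln(m/m₀) = −(Q_out/(Q_in−Q_out)) ln(V/V₀).
m = m₀ (V₀/V)^(Q_out/(Q_in−Q_out)) = 77.59 × (17.38/46.1268)^(1.05820) = 27.6206 kg.
C = m/V = 27.6206/46.1268 = 0.598797 kg/m³.

0.5988 kg/m³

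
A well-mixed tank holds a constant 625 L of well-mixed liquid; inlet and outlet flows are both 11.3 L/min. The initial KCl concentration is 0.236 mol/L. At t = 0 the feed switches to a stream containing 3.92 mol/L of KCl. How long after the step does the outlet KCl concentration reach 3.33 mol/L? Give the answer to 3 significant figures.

Species balance: V dC/dt = Q(C_in − C) ⇒ τ = V/Q = 55.310 min.
C(t) = C_in + (C₀ − C_in) e^(−t/τ). Set C = 3.33 and solve for t:
e^(−t/τ) = (C − C_in)/(C₀ − C_in) = (3.33 − 3.92)/(0.236 − 3.92) = 0.16015
t = −τ ln(…) = 55.310 × 1.8316 = 101.31 min.

101 min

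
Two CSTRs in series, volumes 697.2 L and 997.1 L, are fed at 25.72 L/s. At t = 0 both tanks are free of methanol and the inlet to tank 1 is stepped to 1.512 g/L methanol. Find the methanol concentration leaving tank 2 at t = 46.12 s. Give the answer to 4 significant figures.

0.6234 g/L

Each tank obeys Vᵢ dCᵢ/dt = Q(Cᵢ₋₁ − Cᵢ), so τᵢ = Vᵢ/Q.
τ₁ = 697.2/25.72 = 27.1073 s; τ₂ = 997.1/25.72 = 38.7675 s.
Tank 1: C₁ = C_in(1 − e^(−t/τ₁)). Tank 2 (τ₁ ≠ τ₂): C₂ = C_in[1 − (τ₁ e^(−t/τ₁) − τ₂ e^(−t/τ₂))/(τ₁ − τ₂)].
At t = 46.12: e^(−t/τ₁) = 0.182430, e^(−t/τ₂) = 0.304326.
C₂ = 1.512·[1 − (27.1073·0.182430 − 38.7675·0.304326)/(-11.6602)] = 1.512·0.412295 = 0.623390 g/L.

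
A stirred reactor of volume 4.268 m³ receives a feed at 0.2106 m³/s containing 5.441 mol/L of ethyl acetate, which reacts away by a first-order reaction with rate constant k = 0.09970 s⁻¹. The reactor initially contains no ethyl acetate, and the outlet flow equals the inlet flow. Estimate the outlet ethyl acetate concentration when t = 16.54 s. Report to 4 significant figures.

Species balance: V dC/dt = Q C_in − Q C − k V C.
This is linear with rate a = Q/V + k = 0.149044 s⁻¹.
C_ss = Q C_in/(Q + kV) = 1.80135 mol/L; C(t) = C_ss + (C₀ − C_ss) e^(−a t).
C(16.54) = 1.80135 + (-1.80135)·e^(−0.149044·16.54) = 1.80135 + (-1.80135)·0.0849929 = 1.64825 mol/L.

1.648 mol/L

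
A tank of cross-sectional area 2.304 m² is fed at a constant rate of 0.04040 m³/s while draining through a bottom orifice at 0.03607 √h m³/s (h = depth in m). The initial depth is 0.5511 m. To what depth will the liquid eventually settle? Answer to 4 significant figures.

1.254 m

Unsteady balance on liquid volume: A dh/dt = Q_in − 0.03607 √h. At steady state dh/dt = 0:
Q_in = 0.03607 √h_ss ⇒ √h_ss = 0.04040/0.03607 = 1.12004.
h_ss = 1.12004² = 1.25450 m. (Since h₀ = 0.5511 m < h_ss, the level will rise toward this value.)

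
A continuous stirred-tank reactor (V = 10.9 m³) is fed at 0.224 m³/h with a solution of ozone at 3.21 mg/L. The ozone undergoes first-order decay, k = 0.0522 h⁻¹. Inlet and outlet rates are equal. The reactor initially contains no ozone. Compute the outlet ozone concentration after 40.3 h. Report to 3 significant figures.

V dC/dt = Q(C_in − C) − k V C.
dC/dt = (Q/V) C_in − (Q/V + k) C; effective rate a = Q/V + k = 0.020550 + 0.0522 = 0.072750 h⁻¹.
C_ss = Q C_in/(Q + kV) = 0.90676 mg/L; C(t) = C_ss + (C₀ − C_ss) e^(−a t).
C(40.3) = 0.90676 + (-0.90676)·e^(−0.072750·40.3) = 0.90676 + (-0.90676)·0.053299 = 0.85843 mg/L.

0.858 mg/L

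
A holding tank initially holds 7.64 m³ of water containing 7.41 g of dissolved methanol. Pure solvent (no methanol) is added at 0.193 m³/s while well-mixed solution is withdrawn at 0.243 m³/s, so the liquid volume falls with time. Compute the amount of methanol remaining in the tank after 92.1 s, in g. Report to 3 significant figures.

Total volume: dV/dt = Q_in − Q_out = -0.050000 m³/s, so V(t) = 7.64 − 0.050000 t and V(92.1) = 3.0350 m³.
Species balance (pure solvent in): dm/dt = −Q_out · m/V(t).
Separate: dm/m = −Q_out dt/V(t) ⇒ ln(m/m₀) = −(Q_out/(Q_in−Q_out)) ln(V/V₀).
m = m₀ (V₀/V)^(Q_out/(Q_in−Q_out)) = 7.41 × (7.64/3.0350)^(-4.8600) = 0.083421 g.

0.0834 g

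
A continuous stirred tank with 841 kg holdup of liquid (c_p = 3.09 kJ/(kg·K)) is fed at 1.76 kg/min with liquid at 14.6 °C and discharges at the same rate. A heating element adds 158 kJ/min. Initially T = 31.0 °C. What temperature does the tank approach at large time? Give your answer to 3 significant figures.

Heat balance on the well-mixed liquid: M c_p dT/dt = ṁ c_p (T_in − T) + 158.
At steady state dT/dt = 0 ⇒ T_ss = T_in + Q̇/(ṁ c_p) = 14.6 + 158/(1.76·3.09) = 43.653 °C.

43.7 °C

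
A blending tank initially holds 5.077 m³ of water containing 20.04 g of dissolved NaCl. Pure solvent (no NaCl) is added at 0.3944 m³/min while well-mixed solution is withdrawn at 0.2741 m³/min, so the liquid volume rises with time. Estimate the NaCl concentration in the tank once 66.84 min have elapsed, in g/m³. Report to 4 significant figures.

Let m(t) be the amount of NaCl. Volume: V(t) = V₀ + (Q_in − Q_out) t = 5.077 + 0.120300 t; V(66.84) = 13.1179 m³.
Species balance (pure solvent in): dm/dt = −Q_out · m/V(t).
Separate: dm/m = −Q_out dt/V(t) ⇒ ln(m/m₀) = −(Q_out/(Q_in−Q_out)) ln(V/V₀).
m = m₀ (V₀/V)^(Q_out/(Q_in−Q_out)) = 20.04 × (5.077/13.1179)^(2.27847) = 2.30455 g.
C = m/V = 2.30455/13.1179 = 0.175680 g/m³.

0.1757 g/m³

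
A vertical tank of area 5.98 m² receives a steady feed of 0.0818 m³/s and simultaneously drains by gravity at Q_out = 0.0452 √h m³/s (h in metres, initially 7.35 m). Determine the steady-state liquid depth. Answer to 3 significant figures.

Level balance: A dh/dt = 0.0818 − 0.0452 √h. Setting dh/dt = 0:
Q_in = 0.0452 √h_ss ⇒ √h_ss = 0.0818/0.0452 = 1.8097.
h_ss = 1.8097² = 3.2751 m. (Since h₀ = 7.35 m > h_ss, the level will fall toward this value.)

3.28 m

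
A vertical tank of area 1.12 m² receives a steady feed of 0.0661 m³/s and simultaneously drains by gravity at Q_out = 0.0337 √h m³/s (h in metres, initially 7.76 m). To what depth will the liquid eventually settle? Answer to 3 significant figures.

3.85 m

A dh/dt = Q_in − 0.0337 √h. Steady state requires inflow = outflow:
Q_in = 0.0337 √h_ss ⇒ √h_ss = 0.0661/0.0337 = 1.9614.
h_ss = 1.9614² = 3.8472 m. (Since h₀ = 7.76 m > h_ss, the level will fall toward this value.)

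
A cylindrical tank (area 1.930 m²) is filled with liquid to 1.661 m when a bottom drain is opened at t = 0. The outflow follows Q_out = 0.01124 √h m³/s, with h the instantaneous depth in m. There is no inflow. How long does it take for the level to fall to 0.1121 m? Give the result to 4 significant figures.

With no inflow, A dh/dt = −0.01124 √h.
∫ h^(−1/2) dh = −(0.01124/A) ∫ dt, giving 2√h = 2√h₀ − (0.01124/A) t.
t = 2A(√h₀ − √h)/0.01124 = 2·1.930·(√1.661 − √0.1121)/0.01124
  = 3.86000 × (1.28880 − 0.334813) / 0.01124 = 327.614 s.

327.6 s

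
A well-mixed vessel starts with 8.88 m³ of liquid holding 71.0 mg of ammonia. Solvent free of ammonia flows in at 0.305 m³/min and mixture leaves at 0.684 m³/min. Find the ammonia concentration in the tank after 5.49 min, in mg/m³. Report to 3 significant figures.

6.45 mg/m³

Total volume: dV/dt = Q_in − Q_out = -0.37900 m³/min, so V(t) = 8.88 − 0.37900 t and V(5.49) = 6.7993 m³.
Solute balance: dm/dt = 0 − Q_out C = −Q_out m/V(t).
dm/m = −Q_out dt/(V₀ − 0.37900 t); integrating gives ln(m/m₀) = −(Q_out/(Q_in−Q_out)) ln(V/V₀).
m = m₀ (V₀/V)^(Q_out/(Q_in−Q_out)) = 71.0 × (8.88/6.7993)^(-1.8047) = 43.853 mg.
C = m/V = 43.853/6.7993 = 6.4496 mg/m³.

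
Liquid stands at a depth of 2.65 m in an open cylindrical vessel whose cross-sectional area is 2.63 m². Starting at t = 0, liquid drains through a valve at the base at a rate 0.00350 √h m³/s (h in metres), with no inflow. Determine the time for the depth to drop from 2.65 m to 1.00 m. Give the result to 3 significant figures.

944 s

A dh/dt = −Q_out = −0.00350 √h.
This is separable: 2 d(√h)/dt = −0.00350/A, so √h = √h₀ − (0.00350/(2A)) t.
t = 2A(√h₀ − √h)/0.00350 = 2·2.63·(√2.65 − √1.00)/0.00350
  = 5.2600 × (1.6279 − 1.0000) / 0.00350 = 943.62 s.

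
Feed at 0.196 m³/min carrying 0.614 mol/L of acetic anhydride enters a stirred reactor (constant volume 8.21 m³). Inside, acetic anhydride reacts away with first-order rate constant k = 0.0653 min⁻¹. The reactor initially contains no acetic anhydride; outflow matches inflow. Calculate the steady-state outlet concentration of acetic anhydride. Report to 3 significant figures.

0.164 mol/L

V dC/dt = Q(C_in − C) − k V C.
At steady state: 0 = Q C_in − (Q + kV) C_ss, so C_ss = Q C_in/(Q + kV).
C_ss = 0.196·0.614/(0.196 + 0.0653·8.21) = 0.12034/0.73211 = 0.16438 mol/L.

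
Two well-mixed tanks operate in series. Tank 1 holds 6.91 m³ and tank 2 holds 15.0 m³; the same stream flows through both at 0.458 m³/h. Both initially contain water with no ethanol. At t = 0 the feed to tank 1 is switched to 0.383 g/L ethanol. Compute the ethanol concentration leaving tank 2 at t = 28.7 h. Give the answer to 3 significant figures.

0.136 g/L

Species balance on tank i: dCᵢ/dt = (Cᵢ₋₁ − Cᵢ)/τᵢ with τᵢ = Vᵢ/Q.
τ₁ = 6.91/0.458 = 15.087 h; τ₂ = 15.0/0.458 = 32.751 h.
Tank 1: C₁ = C_in(1 − e^(−t/τ₁)). Tank 2 (τ₁ ≠ τ₂): C₂ = C_in[1 − (τ₁ e^(−t/τ₁) − τ₂ e^(−t/τ₂))/(τ₁ − τ₂)].
At t = 28.7: e^(−t/τ₁) = 0.14923, e^(−t/τ₂) = 0.41632.
C₂ = 0.383·[1 − (15.087·0.14923 − 32.751·0.41632)/(-17.664)] = 0.383·0.35555 = 0.13618 g/L.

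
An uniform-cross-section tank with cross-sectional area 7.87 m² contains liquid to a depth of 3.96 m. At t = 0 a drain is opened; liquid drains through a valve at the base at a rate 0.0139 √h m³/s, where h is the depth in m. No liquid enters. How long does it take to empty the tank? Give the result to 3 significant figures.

2250 s

Mass balance (ρ constant): A dh/dt = −0.0139 √h.
Separate and integrate: 2(√h − √h₀) = −(0.0139/A) t.
Set h = 0: 2√h₀ = (0.0139/A) t_empty ⇒ t_empty = 2A√h₀/0.0139.
t_empty = 2·7.87·√3.96/0.0139 = 15.740·1.9900/0.0139 = 2253.4 s.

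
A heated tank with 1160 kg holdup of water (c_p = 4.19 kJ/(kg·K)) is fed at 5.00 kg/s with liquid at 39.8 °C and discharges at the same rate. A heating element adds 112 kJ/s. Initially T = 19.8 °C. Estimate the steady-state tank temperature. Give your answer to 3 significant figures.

45.1 °C

Unsteady energy balance on the tank contents: M c_p dT/dt = ṁ c_p (T_in − T) + 112.
At steady state dT/dt = 0 ⇒ T_ss = T_in + Q̇/(ṁ c_p) = 39.8 + 112/(5.00·4.19) = 45.146 °C.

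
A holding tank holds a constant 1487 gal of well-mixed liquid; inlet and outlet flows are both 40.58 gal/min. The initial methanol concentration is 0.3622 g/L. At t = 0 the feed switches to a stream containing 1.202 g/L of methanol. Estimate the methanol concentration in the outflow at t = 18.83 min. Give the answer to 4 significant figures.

Accumulation = in − out for the solute gives V dC/dt = Q(C_in − C).
Time constant τ = V/Q = 1487/40.58 = 36.6437 min.
This is linear first-order; C(t) = C_in + (C₀ − C_in) e^(−t/τ).
C(18.83) = 1.202 + (0.3622 − 1.202)·e^(−18.83/36.6437) = 1.202 + (-0.839800)·0.598177 = 0.699651 g/L.

0.6997 g/L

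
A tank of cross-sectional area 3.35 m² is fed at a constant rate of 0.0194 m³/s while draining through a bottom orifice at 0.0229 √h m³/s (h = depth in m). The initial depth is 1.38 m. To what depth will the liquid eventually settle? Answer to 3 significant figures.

Mass balance (ρ constant): A dh/dt = Q_in − 0.0229 √h. At steady state dh/dt = 0:
Q_in = 0.0229 √h_ss ⇒ √h_ss = 0.0194/0.0229 = 0.84716.
h_ss = 0.84716² = 0.71768 m. (Since h₀ = 1.38 m > h_ss, the level will fall toward this value.)

0.718 m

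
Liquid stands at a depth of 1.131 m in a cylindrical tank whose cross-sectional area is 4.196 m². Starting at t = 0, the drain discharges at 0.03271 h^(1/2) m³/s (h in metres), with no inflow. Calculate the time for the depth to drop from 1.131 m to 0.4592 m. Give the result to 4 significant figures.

98.99 s

With no inflow, A dh/dt = −0.03271 √h.
This is separable: 2 d(√h)/dt = −0.03271/A, so √h = √h₀ − (0.03271/(2A)) t.
t = 2A(√h₀ − √h)/0.03271 = 2·4.196·(√1.131 − √0.4592)/0.03271
  = 8.39200 × (1.06348 − 0.677643) / 0.03271 = 98.9907 s.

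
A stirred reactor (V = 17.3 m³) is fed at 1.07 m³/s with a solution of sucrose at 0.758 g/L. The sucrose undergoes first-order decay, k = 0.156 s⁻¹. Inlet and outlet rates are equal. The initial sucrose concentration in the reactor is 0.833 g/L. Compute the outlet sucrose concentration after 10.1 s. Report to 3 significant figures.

0.284 g/L

V dC/dt = Q(C_in − C) − k V C.
This is linear with rate a = Q/V + k = 0.21785 s⁻¹.
C_ss = Q C_in/(Q + kV) = 0.21520 g/L; C(t) = C_ss + (C₀ − C_ss) e^(−a t).
C(10.1) = 0.21520 + (0.61780)·e^(−0.21785·10.1) = 0.21520 + (0.61780)·0.11077 = 0.28364 g/L.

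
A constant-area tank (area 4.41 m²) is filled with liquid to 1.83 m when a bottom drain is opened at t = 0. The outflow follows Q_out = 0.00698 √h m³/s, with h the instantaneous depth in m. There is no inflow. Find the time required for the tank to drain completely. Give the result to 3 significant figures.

Mass balance (ρ constant): A dh/dt = −0.00698 √h.
Separate and integrate: 2(√h − √h₀) = −(0.00698/A) t.
Set h = 0: 2√h₀ = (0.00698/A) t_empty ⇒ t_empty = 2A√h₀/0.00698.
t_empty = 2·4.41·√1.83/0.00698 = 8.8200·1.3528/0.00698 = 1709.4 s.

1710 s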